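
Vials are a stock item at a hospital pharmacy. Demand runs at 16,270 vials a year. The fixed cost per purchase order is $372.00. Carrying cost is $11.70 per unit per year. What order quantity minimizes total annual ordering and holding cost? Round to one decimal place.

Q* ≈ 1,017.2 vials

EOQ = √(2DS / H) = √(2 × 16,270 × 372 / 11.7).
= √(12,104,880 / 11.7) = √1,034,605.1282 ≈ 1017.155.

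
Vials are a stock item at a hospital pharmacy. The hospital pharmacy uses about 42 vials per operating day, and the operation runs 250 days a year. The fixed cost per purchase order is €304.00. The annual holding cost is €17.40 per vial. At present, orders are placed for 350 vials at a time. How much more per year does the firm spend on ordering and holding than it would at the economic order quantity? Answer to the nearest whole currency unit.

Annual demand D = 42 × 250 = 10,500.
EOQ = √(2DS/H) = √(2 × 10,500 × 304 / 17.4) ≈ 605.72.
Cost at Q* = (D/Q*)S + (Q*/2)H = √(2DSH) ≈ €10,539.53.
Cost at Q = 350: (10,500/350)×304 + (350/2)×17.4 = €9,120.00 + €3,045.00 = €12,165.00.
Excess = €12,165.00 − €10,539.53 = €1,625.47.

Extra cost ≈ €1,625 per year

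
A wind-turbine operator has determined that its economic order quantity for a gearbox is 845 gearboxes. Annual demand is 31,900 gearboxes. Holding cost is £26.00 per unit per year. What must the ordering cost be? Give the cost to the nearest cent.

The basic EOQ model gives Q* = √(2DS/H); rearrange for the unknown.
From Q* = √(2DS/H): S = Q*²H / (2D) = 845² × 26 / (2 × 31,900) = 290.9820.

S ≈ £290.98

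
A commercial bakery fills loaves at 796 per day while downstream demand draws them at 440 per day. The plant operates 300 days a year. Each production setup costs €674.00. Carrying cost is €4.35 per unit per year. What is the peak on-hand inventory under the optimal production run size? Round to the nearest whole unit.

I_max ≈ 4,277 loaves

Annual demand D = 440 × 300 = 132,000.
Production build-up factor (1 − d/p) = 1 − 440/796 = 0.4472.
Q* = √(2DS / (H(1 − d/p))) = √(2 × 132,000 × 674 / (4.35 × 0.4472)).
= √(177,936,000 / 1.9455) ≈ 9563.543.
Maximum inventory = Q*(1 − d/p) = 9563.543 × 0.4472 ≈ 4277.162.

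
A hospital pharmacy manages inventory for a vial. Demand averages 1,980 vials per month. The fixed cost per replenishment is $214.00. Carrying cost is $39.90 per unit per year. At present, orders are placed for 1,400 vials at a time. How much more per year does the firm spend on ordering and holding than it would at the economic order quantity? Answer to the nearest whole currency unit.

Extra cost ≈ $11,419 per year

Annual demand D = 1,980 × 12 = 23,760.
EOQ = √(2DS/H) = √(2 × 23,760 × 214 / 39.9) ≈ 504.85.
Cost at Q* = (D/Q*)S + (Q*/2)H = √(2DSH) ≈ $20,143.34.
Cost at Q = 1,400: (23,760/1,400)×214 + (1,400/2)×39.9 = $3,631.89 + $27,930.00 = $31,561.89.
Excess = $31,561.89 − $20,143.34 = $11,418.54.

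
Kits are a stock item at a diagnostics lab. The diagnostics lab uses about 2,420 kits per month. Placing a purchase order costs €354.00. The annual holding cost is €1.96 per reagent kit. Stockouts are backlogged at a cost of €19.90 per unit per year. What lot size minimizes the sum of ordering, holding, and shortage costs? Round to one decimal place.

Annual demand D = 2,420 × 12 = 29,040.
With planned backorders, Q* = √(2DS/H) · √((H+B)/B).
√(2DS/H) = √(2 × 29,040 × 354 / 1.96) = 3238.821.
√((H+B)/B) = √((1.96+19.9)/19.9) = 1.0481.
Q* ≈ 3394.575.

Q* ≈ 3,394.6 kits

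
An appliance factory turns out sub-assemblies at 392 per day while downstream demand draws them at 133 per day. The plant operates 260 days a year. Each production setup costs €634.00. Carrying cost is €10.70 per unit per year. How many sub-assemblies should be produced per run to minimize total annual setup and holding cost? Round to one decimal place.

Annual demand D = 133 × 260 = 34,580.
Production build-up factor (1 − d/p) = 1 − 133/392 = 0.6607.
Q* = √(2DS / (H(1 − d/p))) = √(2 × 34,580 × 634 / (10.7 × 0.6607)).
= √(43,847,440 / 7.0696) ≈ 2490.425.

Q* ≈ 2,490.4 sub-assemblies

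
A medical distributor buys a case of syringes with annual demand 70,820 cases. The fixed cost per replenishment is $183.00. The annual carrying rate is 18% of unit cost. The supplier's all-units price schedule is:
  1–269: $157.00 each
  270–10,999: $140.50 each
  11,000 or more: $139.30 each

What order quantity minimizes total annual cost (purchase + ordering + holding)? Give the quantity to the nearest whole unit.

Q* ≈ 1,012 cases

Holding cost per unit per year at price C is H = 0.18·C.
For each price level, check whether its EOQ is feasible; otherwise the best quantity at that price is the breakpoint.
Tier 1 ($157.00): EOQ = 957.7 exceeds tier's upper bound 269, so this tier is dominated.
EOQ at $140.50 = 1012.4 (feasible in tier 2): TC = 70,820×$140.50 + (70,820/1012.4)×183 + (1012.4/2)×0.18×$140.50 = $9,975,813.12.
EOQ at $139.30 = 1016.7 < 11000, so use break Q=11000: TC = 70,820×$139.30 + (70,820/11000.0)×183 + (11000.0/2)×0.18×$139.30 = $10,004,311.19.
Lowest total cost is $9,975,813.12 at Q = 1012.4.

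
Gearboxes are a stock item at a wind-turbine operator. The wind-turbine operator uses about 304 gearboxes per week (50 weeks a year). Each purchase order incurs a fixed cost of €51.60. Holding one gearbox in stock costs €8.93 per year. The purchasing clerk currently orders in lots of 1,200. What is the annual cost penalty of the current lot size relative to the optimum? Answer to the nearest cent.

Annual demand D = 304 × 50 = 15,200.
EOQ = √(2DS/H) = √(2 × 15,200 × 51.6 / 8.93) ≈ 419.12.
Cost at Q* = (D/Q*)S + (Q*/2)H = √(2DSH) ≈ €3,742.72.
Cost at Q = 1,200: (15,200/1,200)×51.6 + (1,200/2)×8.93 = €653.60 + €5,358.00 = €6,011.60.
Excess = €6,011.60 − €3,742.72 = €2,268.88.

Extra cost ≈ €2,268.88 per year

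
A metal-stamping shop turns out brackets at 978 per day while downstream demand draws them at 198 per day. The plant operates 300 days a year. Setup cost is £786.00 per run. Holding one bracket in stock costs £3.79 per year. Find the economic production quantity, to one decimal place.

Q* ≈ 5,558.0 brackets

Annual demand D = 198 × 300 = 59,400.
Production build-up factor (1 − d/p) = 1 − 198/978 = 0.7975.
Q* = √(2DS / (H(1 − d/p))) = √(2 × 59,400 × 786 / (3.79 × 0.7975)).
= √(93,376,800 / 3.0227) ≈ 5558.044.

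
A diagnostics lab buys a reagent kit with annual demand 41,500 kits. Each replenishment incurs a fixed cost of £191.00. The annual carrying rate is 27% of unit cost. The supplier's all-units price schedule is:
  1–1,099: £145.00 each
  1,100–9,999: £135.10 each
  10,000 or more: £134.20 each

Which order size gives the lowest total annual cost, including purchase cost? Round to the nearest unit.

Q* ≈ 1,100 kits

Holding cost per unit per year at price C is H = 0.27·C.
Candidates are each tier's EOQ (if it falls in that tier) and each price-break quantity.
EOQ at £145.00 = 636.3 (feasible in tier 1): TC = 41,500×£145.00 + (41,500/636.3)×191 + (636.3/2)×0.27×£145.00 = £6,042,412.75.
EOQ at £135.10 = 659.2 < 1100, so use break Q=1100: TC = 41,500×£135.10 + (41,500/1100.0)×191 + (1100.0/2)×0.27×£135.10 = £5,633,918.26.
EOQ at £134.20 = 661.5 < 10000, so use break Q=10000: TC = 41,500×£134.20 + (41,500/10000.0)×191 + (10000.0/2)×0.27×£134.20 = £5,751,262.65.
Lowest total cost is £5,633,918.26 at Q = 1100.0.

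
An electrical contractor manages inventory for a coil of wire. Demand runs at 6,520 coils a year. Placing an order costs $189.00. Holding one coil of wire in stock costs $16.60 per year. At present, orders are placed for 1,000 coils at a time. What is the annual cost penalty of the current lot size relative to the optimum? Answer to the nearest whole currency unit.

Extra cost ≈ $3,136 per year

EOQ = √(2DS/H) = √(2 × 6,520 × 189 / 16.6) ≈ 385.31.
Cost at Q* = (D/Q*)S + (Q*/2)H = √(2DSH) ≈ $6,396.23.
Cost at Q = 1,000: (6,520/1,000)×189 + (1,000/2)×16.6 = $1,232.28 + $8,300.00 = $9,532.28.
Excess = $9,532.28 − $6,396.23 = $3,136.05.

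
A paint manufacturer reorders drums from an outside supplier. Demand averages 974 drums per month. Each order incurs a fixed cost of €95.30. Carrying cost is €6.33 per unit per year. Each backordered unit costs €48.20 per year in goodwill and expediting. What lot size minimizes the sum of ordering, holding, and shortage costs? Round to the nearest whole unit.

Annual demand D = 974 × 12 = 11,688.
With planned backorders, Q* = √(2DS/H) · √((H+B)/B).
√(2DS/H) = √(2 × 11,688 × 95.3 / 6.33) = 593.239.
√((H+B)/B) = √((6.33+48.2)/48.2) = 1.0636.
Q* ≈ 630.992.

Q* ≈ 631 drums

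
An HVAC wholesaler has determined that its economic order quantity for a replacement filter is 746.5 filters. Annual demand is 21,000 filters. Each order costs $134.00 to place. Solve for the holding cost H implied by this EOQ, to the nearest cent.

The basic EOQ model gives Q* = √(2DS/H); rearrange for the unknown.
From Q* = √(2DS/H): H = 2DS / Q*² = 2 × 21,000 × 134 / 746.5² = 10.0994.

H ≈ $10.10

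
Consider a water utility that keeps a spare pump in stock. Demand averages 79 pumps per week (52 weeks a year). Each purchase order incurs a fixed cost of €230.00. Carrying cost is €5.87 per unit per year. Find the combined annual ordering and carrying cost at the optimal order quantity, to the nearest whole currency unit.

Annual demand D = 79 × 52 = 4,108.
EOQ = √(2DS/H) = √(2 × 4,108 × 230 / 5.87) ≈ 567.38.
At Q*, ordering cost (D/Q*)S equals holding cost (Q*/2)H, each = √(DSH/2).
Minimum total = √(2DSH) = √(2 × 4,108 × 230 × 5.87) ≈ 3330.529.

TC* ≈ €3,331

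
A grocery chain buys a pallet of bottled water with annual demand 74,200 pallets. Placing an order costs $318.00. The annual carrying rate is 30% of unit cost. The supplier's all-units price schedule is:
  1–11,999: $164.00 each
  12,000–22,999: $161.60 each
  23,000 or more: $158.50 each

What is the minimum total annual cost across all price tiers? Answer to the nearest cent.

TC* ≈ $12,216,985.13

Holding cost per unit per year at price C is H = 0.30·C.
Candidates are each tier's EOQ (if it falls in that tier) and each price-break quantity.
EOQ at $164.00 = 979.4 (feasible in tier 1): TC = 74,200×$164.00 + (74,200/979.4)×318 + (979.4/2)×0.30×$164.00 = $12,216,985.13.
EOQ at $161.60 = 986.6 < 12000, so use break Q=12000: TC = 74,200×$161.60 + (74,200/12000.0)×318 + (12000.0/2)×0.30×$161.60 = $12,283,566.30.
EOQ at $158.50 = 996.2 < 23000, so use break Q=23000: TC = 74,200×$158.50 + (74,200/23000.0)×318 + (23000.0/2)×0.30×$158.50 = $12,308,550.90.
Lowest total cost among the candidates is at Q = 979.4.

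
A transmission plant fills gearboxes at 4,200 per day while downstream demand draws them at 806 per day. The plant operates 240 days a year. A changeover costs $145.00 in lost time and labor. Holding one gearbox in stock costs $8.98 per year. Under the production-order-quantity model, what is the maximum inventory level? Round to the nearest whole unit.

I_max ≈ 2,247 gearboxes

Annual demand D = 806 × 240 = 193,440.
Production build-up factor (1 − d/p) = 1 − 806/4,200 = 0.8081.
Q* = √(2DS / (H(1 − d/p))) = √(2 × 193,440 × 145 / (8.98 × 0.8081)).
= √(56,097,600 / 7.2567) ≈ 2780.371.
Maximum inventory = Q*(1 − d/p) = 2780.371 × 0.8081 ≈ 2246.804.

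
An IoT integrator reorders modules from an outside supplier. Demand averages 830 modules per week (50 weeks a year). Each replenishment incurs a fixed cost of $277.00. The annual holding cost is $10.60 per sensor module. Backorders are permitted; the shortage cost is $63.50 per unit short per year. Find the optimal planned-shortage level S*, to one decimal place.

Annual demand D = 830 × 50 = 41,500.
With planned backorders, Q* = √(2DS/H) · √((H+B)/B).
√(2DS/H) = √(2 × 41,500 × 277 / 10.6) = 1472.740.
√((H+B)/B) = √((10.6+63.5)/63.5) = 1.0802.
Q* ≈ 1590.920.
S* = Q* · H/(H+B) = 1590.920 × 10.6/74.1 ≈ 227.581.

S* ≈ 227.6 modules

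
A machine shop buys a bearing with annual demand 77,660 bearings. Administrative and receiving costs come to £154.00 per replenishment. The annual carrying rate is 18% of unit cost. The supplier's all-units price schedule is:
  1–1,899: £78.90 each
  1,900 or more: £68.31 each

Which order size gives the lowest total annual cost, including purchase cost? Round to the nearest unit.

Holding cost per unit per year at price C is H = 0.18·C.
Candidates are each tier's EOQ (if it falls in that tier) and each price-break quantity.
EOQ at £78.90 = 1297.8 (feasible in tier 1): TC = 77,660×£78.90 + (77,660/1297.8)×154 + (1297.8/2)×0.18×£78.90 = £6,145,805.00.
EOQ at £68.31 = 1394.7 < 1900, so use break Q=1900: TC = 77,660×£68.31 + (77,660/1900.0)×154 + (1900.0/2)×0.18×£68.31 = £5,322,930.16.
Lowest total cost is £5,322,930.16 at Q = 1900.0.

Q* ≈ 1,900 bearings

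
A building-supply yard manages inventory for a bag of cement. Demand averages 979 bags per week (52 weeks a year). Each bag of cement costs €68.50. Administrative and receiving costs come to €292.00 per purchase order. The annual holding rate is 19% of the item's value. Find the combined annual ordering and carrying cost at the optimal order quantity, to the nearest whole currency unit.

TC* ≈ €19,671

Annual demand D = 979 × 52 = 50,908.
Holding cost H = 0.19 × €68.50 = €13.0150 per unit per year.
EOQ = √(2DS/H) = √(2 × 50,908 × 292 / 13.015) ≈ 1511.39.
At the optimum the two cost components are equal, so total cost = 2·(Q*/2)H = Q*·H.
Minimum total = √(2DSH) = √(2 × 50,908 × 292 × 13.015) ≈ 19670.778.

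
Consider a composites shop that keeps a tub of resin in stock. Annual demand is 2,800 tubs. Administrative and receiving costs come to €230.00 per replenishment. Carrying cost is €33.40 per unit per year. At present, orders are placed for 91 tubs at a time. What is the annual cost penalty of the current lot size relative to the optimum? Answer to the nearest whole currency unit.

Extra cost ≈ €2,038 per year

EOQ = √(2DS/H) = √(2 × 2,800 × 230 / 33.4) ≈ 196.37.
Cost at Q* = (D/Q*)S + (Q*/2)H = √(2DSH) ≈ €6,558.90.
Cost at Q = 91: (2,800/91)×230 + (91/2)×33.4 = €7,076.92 + €1,519.70 = €8,596.62.
Excess = €8,596.62 − €6,558.90 = €2,037.72.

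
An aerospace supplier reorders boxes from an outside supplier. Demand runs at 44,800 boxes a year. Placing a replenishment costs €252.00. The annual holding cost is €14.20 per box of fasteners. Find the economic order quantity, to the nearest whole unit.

EOQ = √(2DS / H) = √(2 × 44,800 × 252 / 14.2).
= √(22,579,200 / 14.2) = √1,590,084.507 ≈ 1260.986.

Q* ≈ 1,261 boxes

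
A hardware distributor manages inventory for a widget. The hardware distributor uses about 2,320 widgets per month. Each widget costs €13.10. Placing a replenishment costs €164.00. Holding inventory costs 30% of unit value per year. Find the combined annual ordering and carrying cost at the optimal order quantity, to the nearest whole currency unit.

TC* ≈ €5,991

Annual demand D = 2,320 × 12 = 27,840.
Holding cost H = 0.30 × €13.10 = €3.9300 per unit per year.
EOQ = √(2DS/H) = √(2 × 27,840 × 164 / 3.93) ≈ 1524.32.
At the optimum the two cost components are equal, so total cost = 2·(Q*/2)H = Q*·H.
Minimum total = √(2DSH) = √(2 × 27,840 × 164 × 3.93) ≈ 5990.565.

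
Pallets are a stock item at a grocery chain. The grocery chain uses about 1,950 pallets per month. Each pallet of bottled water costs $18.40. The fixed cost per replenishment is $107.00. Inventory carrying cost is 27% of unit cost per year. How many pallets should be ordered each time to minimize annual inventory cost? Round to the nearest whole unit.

Annual demand D = 1,950 × 12 = 23,400.
Holding cost H = 0.27 × $18.40 = $4.9680 per unit per year.
EOQ = √(2DS / H) = √(2 × 23,400 × 107 / 4.968).
= √(5,007,600 / 4.968) = √1,007,971.0145 ≈ 1003.978.

Q* ≈ 1,004 pallets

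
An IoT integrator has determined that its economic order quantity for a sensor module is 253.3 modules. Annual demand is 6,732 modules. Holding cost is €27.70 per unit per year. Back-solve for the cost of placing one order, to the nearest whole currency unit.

S ≈ €132

Invert the EOQ relation Q*² = 2DS/H.
From Q* = √(2DS/H): S = Q*²H / (2D) = 253.3² × 27.7 / (2 × 6,732) = 132.0006.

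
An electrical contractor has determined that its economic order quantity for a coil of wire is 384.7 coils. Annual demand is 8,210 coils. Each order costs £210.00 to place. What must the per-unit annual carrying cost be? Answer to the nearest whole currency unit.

Invert the EOQ relation Q*² = 2DS/H.
From Q* = √(2DS/H): H = 2DS / Q*² = 2 × 8,210 × 210 / 384.7² = 23.2996.

H ≈ £23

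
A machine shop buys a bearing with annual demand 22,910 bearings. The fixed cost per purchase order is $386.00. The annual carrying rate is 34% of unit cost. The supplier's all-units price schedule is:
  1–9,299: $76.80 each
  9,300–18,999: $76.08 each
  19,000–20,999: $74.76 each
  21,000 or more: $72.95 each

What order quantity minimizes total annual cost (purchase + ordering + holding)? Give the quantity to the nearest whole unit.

Holding cost per unit per year at price C is H = 0.34·C.
Candidates are each tier's EOQ (if it falls in that tier) and each price-break quantity.
EOQ at $76.80 = 823.0 (feasible in tier 1): TC = 22,910×$76.80 + (22,910/823.0)×386 + (823.0/2)×0.34×$76.80 = $1,780,978.24.
EOQ at $76.08 = 826.9 < 9300, so use break Q=9300: TC = 22,910×$76.08 + (22,910/9300.0)×386 + (9300.0/2)×0.34×$76.08 = $1,864,226.17.
EOQ at $74.76 = 834.2 < 19000, so use break Q=19000: TC = 22,910×$74.76 + (22,910/19000.0)×386 + (19000.0/2)×0.34×$74.76 = $1,954,691.83.
EOQ at $72.95 = 844.4 < 21000, so use break Q=21000: TC = 22,910×$72.95 + (22,910/21000.0)×386 + (21000.0/2)×0.34×$72.95 = $1,932,137.11.
Lowest total cost is $1,780,978.24 at Q = 823.0.

Q* ≈ 823 bearings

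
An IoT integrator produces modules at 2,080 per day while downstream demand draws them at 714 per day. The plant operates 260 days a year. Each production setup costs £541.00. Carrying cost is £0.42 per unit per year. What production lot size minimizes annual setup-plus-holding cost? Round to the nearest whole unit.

Annual demand D = 714 × 260 = 185,640.
Production build-up factor (1 − d/p) = 1 − 714/2,080 = 0.6567.
Q* = √(2DS / (H(1 − d/p))) = √(2 × 185,640 × 541 / (0.42 × 0.6567)).
= √(200,862,480 / 0.2758) ≈ 26985.538.

Q* ≈ 26,986 modules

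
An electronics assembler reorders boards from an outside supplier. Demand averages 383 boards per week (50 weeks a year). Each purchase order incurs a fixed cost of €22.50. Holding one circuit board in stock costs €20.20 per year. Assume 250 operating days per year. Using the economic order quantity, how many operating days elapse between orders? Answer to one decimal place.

T ≈ 2.7 days

Annual demand D = 383 × 50 = 19,150.
Q* = √(2DS/H) = √(2 × 19,150 × 22.5 / 20.2) ≈ 206.55.
Cycle time = Q*/D × 250 = 206.55 / 19,150 × 250 ≈ 2.696 days.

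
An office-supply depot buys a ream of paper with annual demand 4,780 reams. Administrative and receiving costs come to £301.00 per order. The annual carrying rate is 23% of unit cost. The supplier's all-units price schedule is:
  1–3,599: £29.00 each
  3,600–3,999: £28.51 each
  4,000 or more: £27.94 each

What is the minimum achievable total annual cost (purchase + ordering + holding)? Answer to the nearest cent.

Holding cost per unit per year at price C is H = 0.23·C.
Evaluate total cost at each tier's feasible EOQ or, if the EOQ is below the tier, at the tier's minimum quantity.
EOQ at £29.00 = 656.8 (feasible in tier 1): TC = 4,780×£29.00 + (4,780/656.8)×301 + (656.8/2)×0.23×£29.00 = £143,001.02.
EOQ at £28.51 = 662.4 < 3600, so use break Q=3600: TC = 4,780×£28.51 + (4,780/3600.0)×301 + (3600.0/2)×0.23×£28.51 = £148,480.60.
EOQ at £27.94 = 669.2 < 4000, so use break Q=4000: TC = 4,780×£27.94 + (4,780/4000.0)×301 + (4000.0/2)×0.23×£27.94 = £146,765.30.
Lowest total cost among the candidates is at Q = 656.8.

TC* ≈ £143,001.02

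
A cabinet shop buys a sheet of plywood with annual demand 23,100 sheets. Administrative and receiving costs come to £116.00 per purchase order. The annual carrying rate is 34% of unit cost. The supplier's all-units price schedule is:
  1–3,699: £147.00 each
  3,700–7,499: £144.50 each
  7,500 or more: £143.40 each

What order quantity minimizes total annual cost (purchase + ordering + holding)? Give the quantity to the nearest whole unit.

Q* ≈ 327 sheets

Holding cost per unit per year at price C is H = 0.34·C.
Evaluate total cost at each tier's feasible EOQ or, if the EOQ is below the tier, at the tier's minimum quantity.
EOQ at £147.00 = 327.5 (feasible in tier 1): TC = 23,100×£147.00 + (23,100/327.5)×116 + (327.5/2)×0.34×£147.00 = £3,412,066.21.
EOQ at £144.50 = 330.3 < 3700, so use break Q=3700: TC = 23,100×£144.50 + (23,100/3700.0)×116 + (3700.0/2)×0.34×£144.50 = £3,429,564.72.
EOQ at £143.40 = 331.5 < 7500, so use break Q=7500: TC = 23,100×£143.40 + (23,100/7500.0)×116 + (7500.0/2)×0.34×£143.40 = £3,495,732.28.
Lowest total cost is £3,412,066.21 at Q = 327.5.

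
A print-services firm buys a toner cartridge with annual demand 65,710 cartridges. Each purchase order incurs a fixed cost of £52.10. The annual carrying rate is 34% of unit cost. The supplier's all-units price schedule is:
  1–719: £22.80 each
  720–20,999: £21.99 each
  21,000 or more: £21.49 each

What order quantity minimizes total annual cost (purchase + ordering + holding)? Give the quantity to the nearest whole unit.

Q* ≈ 957 cartridges

Holding cost per unit per year at price C is H = 0.34·C.
Evaluate total cost at each tier's feasible EOQ or, if the EOQ is below the tier, at the tier's minimum quantity.
Tier 1 (£22.80): EOQ = 939.8 exceeds tier's upper bound 719, so this tier is dominated.
EOQ at £21.99 = 957.0 (feasible in tier 2): TC = 65,710×£21.99 + (65,710/957.0)×52.1 + (957.0/2)×0.34×£21.99 = £1,452,117.77.
EOQ at £21.49 = 968.0 < 21000, so use break Q=21000: TC = 65,710×£21.49 + (65,710/21000.0)×52.1 + (21000.0/2)×0.34×£21.49 = £1,488,990.22.
Lowest total cost is £1,452,117.77 at Q = 957.0.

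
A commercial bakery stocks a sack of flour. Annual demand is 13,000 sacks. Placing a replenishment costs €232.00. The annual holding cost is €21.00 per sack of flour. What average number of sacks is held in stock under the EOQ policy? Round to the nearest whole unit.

Q* = √(2DS/H) = √(2 × 13,000 × 232 / 21) ≈ 535.95.
Average inventory = Q*/2 ≈ 535.95 / 2 = 267.973.

Average inventory ≈ 268 sacks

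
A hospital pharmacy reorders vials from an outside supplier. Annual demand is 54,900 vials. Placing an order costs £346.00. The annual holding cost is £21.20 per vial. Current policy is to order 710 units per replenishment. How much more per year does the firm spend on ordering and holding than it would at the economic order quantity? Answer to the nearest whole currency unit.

Extra cost ≈ £5,900 per year

EOQ = √(2DS/H) = √(2 × 54,900 × 346 / 21.2) ≈ 1338.66.
Cost at Q* = (D/Q*)S + (Q*/2)H = √(2DSH) ≈ £28,379.66.
Cost at Q = 710: (54,900/710)×346 + (710/2)×21.2 = £26,754.08 + £7,526.00 = £34,280.08.
Excess = £34,280.08 − £28,379.66 = £5,900.43.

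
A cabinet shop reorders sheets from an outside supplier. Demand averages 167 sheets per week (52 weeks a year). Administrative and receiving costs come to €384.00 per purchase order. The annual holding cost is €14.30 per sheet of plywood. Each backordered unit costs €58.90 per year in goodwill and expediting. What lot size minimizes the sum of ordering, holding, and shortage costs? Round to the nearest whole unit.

Q* ≈ 761 sheets

Annual demand D = 167 × 52 = 8,684.
With planned backorders, Q* = √(2DS/H) · √((H+B)/B).
√(2DS/H) = √(2 × 8,684 × 384 / 14.3) = 682.924.
√((H+B)/B) = √((14.3+58.9)/58.9) = 1.1148.
Q* ≈ 761.326.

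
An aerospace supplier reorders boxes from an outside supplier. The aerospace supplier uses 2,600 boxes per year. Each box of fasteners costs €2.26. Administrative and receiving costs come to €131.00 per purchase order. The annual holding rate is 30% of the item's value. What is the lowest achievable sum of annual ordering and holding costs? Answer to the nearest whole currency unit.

TC* ≈ €680

Holding cost H = 0.30 × €2.26 = €0.6780 per unit per year.
The optimal lot size = √(2DS/H) = √(2 × 2,600 × 131 / 0.678) ≈ 1002.36.
At Q*, ordering cost (D/Q*)S equals holding cost (Q*/2)H, each = √(DSH/2).
Minimum total = √(2DSH) = √(2 × 2,600 × 131 × 0.678) ≈ 679.598.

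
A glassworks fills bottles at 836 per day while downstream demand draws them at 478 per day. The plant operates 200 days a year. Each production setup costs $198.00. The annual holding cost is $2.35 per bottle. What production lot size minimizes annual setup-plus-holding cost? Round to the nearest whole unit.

Annual demand D = 478 × 200 = 95,600.
Production build-up factor (1 − d/p) = 1 − 478/836 = 0.4282.
Q* = √(2DS / (H(1 − d/p))) = √(2 × 95,600 × 198 / (2.35 × 0.4282)).
= √(37,857,600 / 1.0063) ≈ 6133.442.

Q* ≈ 6,133 bottles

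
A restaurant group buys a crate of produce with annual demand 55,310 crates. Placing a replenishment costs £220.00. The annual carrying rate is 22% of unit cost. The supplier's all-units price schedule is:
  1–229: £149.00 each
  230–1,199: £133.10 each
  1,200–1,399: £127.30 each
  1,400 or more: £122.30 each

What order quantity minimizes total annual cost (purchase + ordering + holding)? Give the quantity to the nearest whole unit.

Q* ≈ 1,400 crates

Holding cost per unit per year at price C is H = 0.22·C.
For each price level, check whether its EOQ is feasible; otherwise the best quantity at that price is the breakpoint.
Tier 1 (£149.00): EOQ = 861.6 exceeds tier's upper bound 229, so this tier is dominated.
EOQ at £133.10 = 911.6 (feasible in tier 2): TC = 55,310×£133.10 + (55,310/911.6)×220 + (911.6/2)×0.22×£133.10 = £7,388,455.91.
EOQ at £127.30 = 932.2 < 1200, so use break Q=1200: TC = 55,310×£127.30 + (55,310/1200.0)×220 + (1200.0/2)×0.22×£127.30 = £7,067,906.77.
EOQ at £122.30 = 951.1 < 1400, so use break Q=1400: TC = 55,310×£122.30 + (55,310/1400.0)×220 + (1400.0/2)×0.22×£122.30 = £6,791,938.77.
Lowest total cost is £6,791,938.77 at Q = 1400.0.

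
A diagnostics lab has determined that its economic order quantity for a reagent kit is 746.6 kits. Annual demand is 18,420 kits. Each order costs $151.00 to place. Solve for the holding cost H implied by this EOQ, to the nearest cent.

Invert the EOQ relation Q*² = 2DS/H.
From Q* = √(2DS/H): H = 2DS / Q*² = 2 × 18,420 × 151 / 746.6² = 9.9798.

H ≈ $9.98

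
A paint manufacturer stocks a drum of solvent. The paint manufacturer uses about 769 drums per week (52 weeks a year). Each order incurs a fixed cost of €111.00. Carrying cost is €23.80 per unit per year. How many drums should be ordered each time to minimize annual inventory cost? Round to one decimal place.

Annual demand D = 769 × 52 = 39,988.
EOQ = √(2DS / H) = √(2 × 39,988 × 111 / 23.8).
= √(8,877,336 / 23.8) = √372,997.3109 ≈ 610.735.

Q* ≈ 610.7 drums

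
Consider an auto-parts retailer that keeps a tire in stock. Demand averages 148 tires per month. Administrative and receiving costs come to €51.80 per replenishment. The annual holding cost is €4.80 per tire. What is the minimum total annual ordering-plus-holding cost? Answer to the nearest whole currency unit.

Annual demand D = 148 × 12 = 1,776.
The optimal lot size = √(2DS/H) = √(2 × 1,776 × 51.8 / 4.8) ≈ 195.79.
At the optimum the two cost components are equal, so total cost = 2·(Q*/2)H = Q*·H.
Minimum total = √(2DSH) = √(2 × 1,776 × 51.8 × 4.8) ≈ 939.771.

TC* ≈ €940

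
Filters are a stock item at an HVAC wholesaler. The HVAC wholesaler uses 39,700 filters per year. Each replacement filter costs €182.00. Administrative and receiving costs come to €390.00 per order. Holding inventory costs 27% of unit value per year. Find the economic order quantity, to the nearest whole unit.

Q* ≈ 794 filters

Holding cost H = 0.27 × €182.00 = €49.1400 per unit per year.
EOQ = √(2DS / H) = √(2 × 39,700 × 390 / 49.14).
= √(30,966,000 / 49.14) = √630,158.7302 ≈ 793.825.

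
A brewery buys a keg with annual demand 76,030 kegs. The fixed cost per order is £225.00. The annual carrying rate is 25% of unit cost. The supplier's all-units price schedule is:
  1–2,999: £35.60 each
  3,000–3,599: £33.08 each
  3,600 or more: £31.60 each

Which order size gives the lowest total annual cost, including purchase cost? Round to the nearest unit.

Q* ≈ 3,600 kegs

Holding cost per unit per year at price C is H = 0.25·C.
For each price level, check whether its EOQ is feasible; otherwise the best quantity at that price is the breakpoint.
EOQ at £35.60 = 1960.7 (feasible in tier 1): TC = 76,030×£35.60 + (76,030/1960.7)×225 + (1960.7/2)×0.25×£35.60 = £2,724,117.93.
EOQ at £33.08 = 2034.0 < 3000, so use break Q=3000: TC = 76,030×£33.08 + (76,030/3000.0)×225 + (3000.0/2)×0.25×£33.08 = £2,533,179.65.
EOQ at £31.60 = 2081.1 < 3600, so use break Q=3600: TC = 76,030×£31.60 + (76,030/3600.0)×225 + (3600.0/2)×0.25×£31.60 = £2,421,519.88.
Lowest total cost is £2,421,519.88 at Q = 3600.0.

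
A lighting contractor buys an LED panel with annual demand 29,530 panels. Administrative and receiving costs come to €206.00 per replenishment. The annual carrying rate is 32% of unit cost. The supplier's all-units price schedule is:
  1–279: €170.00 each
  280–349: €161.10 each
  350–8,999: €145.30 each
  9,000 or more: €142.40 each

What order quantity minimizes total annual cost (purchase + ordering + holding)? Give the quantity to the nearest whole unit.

Holding cost per unit per year at price C is H = 0.32·C.
Evaluate total cost at each tier's feasible EOQ or, if the EOQ is below the tier, at the tier's minimum quantity.
Tier 1 (€170.00): EOQ = 472.9 exceeds tier's upper bound 279, so this tier is dominated.
Tier 2 (€161.10): EOQ = 485.8 exceeds tier's upper bound 349, so this tier is dominated.
EOQ at €145.30 = 511.5 (feasible in tier 3): TC = 29,530×€145.30 + (29,530/511.5)×206 + (511.5/2)×0.32×€145.30 = €4,314,493.18.
EOQ at €142.40 = 516.7 < 9000, so use break Q=9000: TC = 29,530×€142.40 + (29,530/9000.0)×206 + (9000.0/2)×0.32×€142.40 = €4,410,803.91.
Lowest total cost is €4,314,493.18 at Q = 511.5.

Q* ≈ 512 panels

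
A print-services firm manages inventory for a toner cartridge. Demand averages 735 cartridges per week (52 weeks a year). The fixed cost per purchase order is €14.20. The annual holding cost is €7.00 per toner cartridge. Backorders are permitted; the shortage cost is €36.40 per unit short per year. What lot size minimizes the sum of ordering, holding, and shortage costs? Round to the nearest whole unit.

Q* ≈ 430 cartridges

Annual demand D = 735 × 52 = 38,220.
With planned backorders, Q* = √(2DS/H) · √((H+B)/B).
√(2DS/H) = √(2 × 38,220 × 14.2 / 7) = 393.782.
√((H+B)/B) = √((7+36.4)/36.4) = 1.0919.
Q* ≈ 429.981.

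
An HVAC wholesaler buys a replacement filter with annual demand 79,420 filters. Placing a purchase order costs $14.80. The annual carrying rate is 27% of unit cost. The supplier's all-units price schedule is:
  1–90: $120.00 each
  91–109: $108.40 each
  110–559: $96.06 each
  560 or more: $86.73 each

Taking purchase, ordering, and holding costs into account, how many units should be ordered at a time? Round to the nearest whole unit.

Holding cost per unit per year at price C is H = 0.27·C.
Evaluate total cost at each tier's feasible EOQ or, if the EOQ is below the tier, at the tier's minimum quantity.
Tier 1 ($120.00): EOQ = 269.4 exceeds tier's upper bound 90, so this tier is dominated.
Tier 2 ($108.40): EOQ = 283.4 exceeds tier's upper bound 109, so this tier is dominated.
EOQ at $96.06 = 301.1 (feasible in tier 3): TC = 79,420×$96.06 + (79,420/301.1)×14.8 + (301.1/2)×0.27×$96.06 = $7,636,893.63.
EOQ at $86.73 = 316.8 < 560, so use break Q=560: TC = 79,420×$86.73 + (79,420/560.0)×14.8 + (560.0/2)×0.27×$86.73 = $6,896,752.35.
Lowest total cost is $6,896,752.35 at Q = 560.0.

Q* ≈ 560 filters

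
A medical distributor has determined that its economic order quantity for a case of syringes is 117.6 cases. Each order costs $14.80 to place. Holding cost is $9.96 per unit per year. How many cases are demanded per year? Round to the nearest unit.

D ≈ 4,654 cases per year

The basic EOQ model gives Q* = √(2DS/H); rearrange for the unknown.
From Q* = √(2DS/H): D = Q*²H / (2S) = 117.6² × 9.96 / (2 × 14.8) = 4653.527.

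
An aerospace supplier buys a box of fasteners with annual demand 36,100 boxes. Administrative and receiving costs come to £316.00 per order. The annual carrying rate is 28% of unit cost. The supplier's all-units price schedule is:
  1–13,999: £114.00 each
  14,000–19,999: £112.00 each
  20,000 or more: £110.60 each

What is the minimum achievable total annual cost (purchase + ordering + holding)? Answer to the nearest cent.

TC* ≈ £4,142,386.31

Holding cost per unit per year at price C is H = 0.28·C.
Candidates are each tier's EOQ (if it falls in that tier) and each price-break quantity.
EOQ at £114.00 = 845.4 (feasible in tier 1): TC = 36,100×£114.00 + (36,100/845.4)×316 + (845.4/2)×0.28×£114.00 = £4,142,386.31.
EOQ at £112.00 = 853.0 < 14000, so use break Q=14000: TC = 36,100×£112.00 + (36,100/14000.0)×316 + (14000.0/2)×0.28×£112.00 = £4,263,534.83.
EOQ at £110.60 = 858.3 < 20000, so use break Q=20000: TC = 36,100×£110.60 + (36,100/20000.0)×316 + (20000.0/2)×0.28×£110.60 = £4,302,910.38.
Lowest total cost among the candidates is at Q = 845.4.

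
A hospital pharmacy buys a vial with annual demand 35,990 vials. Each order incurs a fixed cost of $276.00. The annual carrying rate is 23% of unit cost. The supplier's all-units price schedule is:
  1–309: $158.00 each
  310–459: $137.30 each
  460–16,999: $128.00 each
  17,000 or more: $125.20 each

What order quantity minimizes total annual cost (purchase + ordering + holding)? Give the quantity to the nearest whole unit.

Q* ≈ 821 vials

Holding cost per unit per year at price C is H = 0.23·C.
Evaluate total cost at each tier's feasible EOQ or, if the EOQ is below the tier, at the tier's minimum quantity.
Tier 1 ($158.00): EOQ = 739.4 exceeds tier's upper bound 309, so this tier is dominated.
Tier 2 ($137.30): EOQ = 793.2 exceeds tier's upper bound 459, so this tier is dominated.
EOQ at $128.00 = 821.5 (feasible in tier 3): TC = 35,990×$128.00 + (35,990/821.5)×276 + (821.5/2)×0.23×$128.00 = $4,630,904.07.
EOQ at $125.20 = 830.6 < 17000, so use break Q=17000: TC = 35,990×$125.20 + (35,990/17000.0)×276 + (17000.0/2)×0.23×$125.20 = $4,751,298.31.
Lowest total cost is $4,630,904.07 at Q = 821.5.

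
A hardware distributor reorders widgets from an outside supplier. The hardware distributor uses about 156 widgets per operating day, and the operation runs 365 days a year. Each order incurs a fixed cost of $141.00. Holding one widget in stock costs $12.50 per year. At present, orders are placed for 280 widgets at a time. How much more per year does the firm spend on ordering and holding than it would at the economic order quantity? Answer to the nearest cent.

Annual demand D = 156 × 365 = 56,940.
EOQ = √(2DS/H) = √(2 × 56,940 × 141 / 12.5) ≈ 1133.39.
Cost at Q* = (D/Q*)S + (Q*/2)H = √(2DSH) ≈ $14,167.34.
Cost at Q = 280: (56,940/280)×141 + (280/2)×12.5 = $28,673.36 + $1,750.00 = $30,423.36.
Excess = $30,423.36 − $14,167.34 = $16,256.02.

Extra cost ≈ $16,256.02 per year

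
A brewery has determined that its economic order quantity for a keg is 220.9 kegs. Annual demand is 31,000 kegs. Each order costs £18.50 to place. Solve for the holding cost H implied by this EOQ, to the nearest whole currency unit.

H ≈ £24

Squaring Q* = √(2DS/H) gives Q*² = 2DS/H.
From Q* = √(2DS/H): H = 2DS / Q*² = 2 × 31,000 × 18.5 / 220.9² = 23.5056.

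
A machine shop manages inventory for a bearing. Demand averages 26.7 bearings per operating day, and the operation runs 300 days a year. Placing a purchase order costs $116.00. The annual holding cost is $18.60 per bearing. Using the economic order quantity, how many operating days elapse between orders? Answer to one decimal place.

Annual demand D = 26.7 × 300 = 8,010.
The optimal lot size = √(2DS/H) = √(2 × 8,010 × 116 / 18.6) ≈ 316.08.
Cycle time = Q*/D × 300 = 316.08 / 8,010 × 300 ≈ 11.838 days.

T ≈ 11.8 days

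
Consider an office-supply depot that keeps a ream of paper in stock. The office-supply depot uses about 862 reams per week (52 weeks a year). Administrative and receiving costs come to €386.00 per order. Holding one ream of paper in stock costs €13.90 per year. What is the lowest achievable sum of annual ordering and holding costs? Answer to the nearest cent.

Annual demand D = 862 × 52 = 44,824.
EOQ = √(2DS/H) = √(2 × 44,824 × 386 / 13.9) ≈ 1577.82.
At the optimum the two cost components are equal, so total cost = 2·(Q*/2)H = Q*·H.
Minimum total = √(2DSH) = √(2 × 44,824 × 386 × 13.9) ≈ 21931.652.

TC* ≈ €21,931.65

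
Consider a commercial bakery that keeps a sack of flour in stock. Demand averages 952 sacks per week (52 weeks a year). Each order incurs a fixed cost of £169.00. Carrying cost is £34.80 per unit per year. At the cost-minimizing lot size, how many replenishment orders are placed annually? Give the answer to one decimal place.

N ≈ 71.4 orders per year

Annual demand D = 952 × 52 = 49,504.
EOQ = √(2DS/H) = √(2 × 49,504 × 169 / 34.8) ≈ 693.41.
Orders per year = D / Q* = 49,504 / 693.41 ≈ 71.392.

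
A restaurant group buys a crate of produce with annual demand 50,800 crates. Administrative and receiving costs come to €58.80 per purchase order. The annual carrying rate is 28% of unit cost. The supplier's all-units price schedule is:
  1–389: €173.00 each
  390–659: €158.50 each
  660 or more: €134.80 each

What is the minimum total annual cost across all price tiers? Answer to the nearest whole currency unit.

Holding cost per unit per year at price C is H = 0.28·C.
Evaluate total cost at each tier's feasible EOQ or, if the EOQ is below the tier, at the tier's minimum quantity.
EOQ at €173.00 = 351.2 (feasible in tier 1): TC = 50,800×€173.00 + (50,800/351.2)×58.8 + (351.2/2)×0.28×€173.00 = €8,805,411.30.
EOQ at €158.50 = 366.9 < 390, so use break Q=390: TC = 50,800×€158.50 + (50,800/390.0)×58.8 + (390.0/2)×0.28×€158.50 = €8,068,113.18.
EOQ at €134.80 = 397.8 < 660, so use break Q=660: TC = 50,800×€134.80 + (50,800/660.0)×58.8 + (660.0/2)×0.28×€134.80 = €6,864,821.34.
Lowest total cost among the candidates is at Q = 660.0.

TC* ≈ €6,864,821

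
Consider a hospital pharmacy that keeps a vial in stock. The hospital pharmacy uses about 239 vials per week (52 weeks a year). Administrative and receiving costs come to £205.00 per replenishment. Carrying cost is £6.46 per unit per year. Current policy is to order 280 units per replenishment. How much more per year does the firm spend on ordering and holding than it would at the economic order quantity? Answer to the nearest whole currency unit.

Extra cost ≈ £4,266 per year

Annual demand D = 239 × 52 = 12,428.
EOQ = √(2DS/H) = √(2 × 12,428 × 205 / 6.46) ≈ 888.13.
Cost at Q* = (D/Q*)S + (Q*/2)H = √(2DSH) ≈ £5,737.32.
Cost at Q = 280: (12,428/280)×205 + (280/2)×6.46 = £9,099.07 + £904.40 = £10,003.47.
Excess = £10,003.47 − £5,737.32 = £4,266.15.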